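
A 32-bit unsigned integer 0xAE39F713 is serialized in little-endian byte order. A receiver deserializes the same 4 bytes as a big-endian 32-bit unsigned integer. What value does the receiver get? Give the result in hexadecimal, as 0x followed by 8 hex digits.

0x13F739AE

Stored little-endian, the bytes at ascending addresses are 13 F7 39 AE.
Read back as big-endian, the last byte is least significant, giving 0x13F739AE.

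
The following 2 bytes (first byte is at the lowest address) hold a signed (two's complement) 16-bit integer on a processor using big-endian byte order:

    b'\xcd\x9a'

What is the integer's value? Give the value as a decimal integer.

-12902

In big-endian order the high byte comes first in memory.
The bytes are already most-significant first: 0xCD9A.
Top bit is set, so as a signed 16-bit value this is 0xCD9A − 2^16 = -12902.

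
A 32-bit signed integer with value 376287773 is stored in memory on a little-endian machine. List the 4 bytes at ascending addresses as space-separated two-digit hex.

1D B2 6D 16

376287773 in hexadecimal, padded to 32 bits, is 0x166DB21D.
Split into bytes (most-significant first): 16 6D B2 1D.
Little-endian stores the least-significant byte at the lowest address.
So at ascending addresses the bytes are 1D B2 6D 16.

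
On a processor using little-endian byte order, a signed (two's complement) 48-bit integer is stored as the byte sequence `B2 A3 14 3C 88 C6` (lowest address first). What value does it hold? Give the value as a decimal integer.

-63186550873166

In little-endian order the low byte comes first in memory.
Reassemble most-significant byte first: C6 88 3C 14 A3 B2 → 0xC6883C14A3B2.
Top bit is set, so as a signed 48-bit value this is 0xC6883C14A3B2 − 2^48 = -63186550873166.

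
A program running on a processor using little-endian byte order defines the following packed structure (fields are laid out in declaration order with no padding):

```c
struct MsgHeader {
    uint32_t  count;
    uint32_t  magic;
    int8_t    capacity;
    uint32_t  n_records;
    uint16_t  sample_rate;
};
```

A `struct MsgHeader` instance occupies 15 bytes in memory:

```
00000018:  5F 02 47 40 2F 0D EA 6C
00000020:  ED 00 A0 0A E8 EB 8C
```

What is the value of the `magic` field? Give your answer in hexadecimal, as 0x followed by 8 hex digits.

0x6CEA0D2F

`magic` follows `count` (4 bytes), so it starts at byte offset 4 and occupies 4 bytes.
Bytes at offsets 4..7: 2F 0D EA 6C.
Little-endian: lowest address holds the least-significant byte.
Reassemble most-significant byte first: 6C EA 0D 2F → 0x6CEA0D2F.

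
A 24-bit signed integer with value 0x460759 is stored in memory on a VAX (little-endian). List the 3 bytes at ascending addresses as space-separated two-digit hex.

Split into bytes (most-significant first): 46 07 59.
Little-endian: lowest address holds the least-significant byte.
So at ascending addresses the bytes are 59 07 46.

59 07 46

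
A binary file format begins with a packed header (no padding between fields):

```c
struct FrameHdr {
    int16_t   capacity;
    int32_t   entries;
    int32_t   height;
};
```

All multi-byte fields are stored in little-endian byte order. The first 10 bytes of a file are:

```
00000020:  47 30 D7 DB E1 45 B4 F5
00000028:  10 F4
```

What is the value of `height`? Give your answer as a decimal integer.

`height` follows `capacity` (2 B), `entries` (4 B), so it starts at offset 2 + 4 = 6 and occupies 4 bytes.
Bytes at offsets 6..9: B4 F5 10 F4.
Little-endian stores the least-significant byte at the lowest address.
Reassemble most-significant byte first: F4 10 F5 B4 → 0xF410F5B4.
Top bit is set, so as a signed 32-bit value this is 0xF410F5B4 − 2^32 = -200215116.

-200215116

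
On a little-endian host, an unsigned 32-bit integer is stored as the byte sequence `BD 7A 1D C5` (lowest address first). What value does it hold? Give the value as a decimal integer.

Little-endian stores the least-significant byte at the lowest address.
Reassemble most-significant byte first: C5 1D 7A BD → 0xC51D7ABD.
0xC51D7ABD = 3307043517.

3307043517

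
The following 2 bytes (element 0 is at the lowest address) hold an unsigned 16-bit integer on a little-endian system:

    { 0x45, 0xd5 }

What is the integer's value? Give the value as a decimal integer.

In little-endian order the low byte comes first in memory.
Reassemble most-significant byte first: D5 45 → 0xD545.
0xD545 = 54597.

54597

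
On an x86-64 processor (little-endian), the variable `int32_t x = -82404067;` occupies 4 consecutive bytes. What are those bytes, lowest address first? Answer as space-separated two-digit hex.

Two's complement of -82404067 in 32 bits: 82404067 = 0x04E962E3; invert → 0xFB169D1C; add 1 → 0xFB169D1D.
Split into bytes (most-significant first): FB 16 9D 1D.
In little-endian order the low byte comes first in memory.
So at ascending addresses the bytes are 1D 9D 16 FB.

1D 9D 16 FB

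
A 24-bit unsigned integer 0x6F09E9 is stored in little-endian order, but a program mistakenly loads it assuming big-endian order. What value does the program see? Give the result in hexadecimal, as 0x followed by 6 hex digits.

0xE9096F

Stored little-endian, the bytes at ascending addresses are E9 09 6F.
Read back as big-endian, the last byte is least significant, giving 0xE9096F.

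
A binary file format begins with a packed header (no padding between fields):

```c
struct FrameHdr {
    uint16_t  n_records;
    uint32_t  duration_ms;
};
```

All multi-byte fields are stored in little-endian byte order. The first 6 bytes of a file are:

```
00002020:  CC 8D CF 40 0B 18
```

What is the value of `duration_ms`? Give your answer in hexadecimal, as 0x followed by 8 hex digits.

0x180B40CF

`duration_ms` follows `n_records` (2 bytes), so it starts at byte offset 2 and occupies 4 bytes.
Bytes at offsets 2..5: CF 40 0B 18.
Little-endian: lowest address holds the least-significant byte.
Reassemble most-significant byte first: 18 0B 40 CF → 0x180B40CF.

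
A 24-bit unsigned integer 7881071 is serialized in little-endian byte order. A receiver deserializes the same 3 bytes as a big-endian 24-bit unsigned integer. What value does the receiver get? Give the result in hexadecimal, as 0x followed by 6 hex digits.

7881071 in 24-bit hexadecimal is 0x78416F.
Stored little-endian, the bytes at ascending addresses are 6F 41 78.
Read back as big-endian, the last byte is least significant, giving 0x6F4178.

0x6F4178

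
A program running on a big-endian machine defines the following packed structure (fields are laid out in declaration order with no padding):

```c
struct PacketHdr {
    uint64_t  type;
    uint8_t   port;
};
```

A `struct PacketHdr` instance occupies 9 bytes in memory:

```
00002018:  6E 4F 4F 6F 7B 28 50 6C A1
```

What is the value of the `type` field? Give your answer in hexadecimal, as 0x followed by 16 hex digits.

0x6E4F4F6F7B28506C

`type` is the first field, at byte offset 0, occupying 8 bytes.
Bytes at offsets 0..7: 6E 4F 4F 6F 7B 28 50 6C.
In big-endian order the high byte comes first in memory.
The bytes are already most-significant first: 0x6E4F4F6F7B28506C.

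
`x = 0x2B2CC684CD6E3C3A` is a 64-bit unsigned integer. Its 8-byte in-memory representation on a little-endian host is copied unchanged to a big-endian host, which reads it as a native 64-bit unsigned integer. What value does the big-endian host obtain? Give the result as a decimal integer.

4196350781777390635

Stored little-endian, the bytes at ascending addresses are 3A 3C 6E CD 84 C6 2C 2B.
Read back as big-endian, the last byte is least significant, giving 0x3A3C6ECD84C62C2B.
0x3A3C6ECD84C62C2B = 4196350781777390635.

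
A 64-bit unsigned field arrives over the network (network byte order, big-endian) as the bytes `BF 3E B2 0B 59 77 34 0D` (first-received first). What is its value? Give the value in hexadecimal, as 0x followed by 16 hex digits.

Big-endian stores the most-significant byte at the lowest address.
The bytes are already most-significant first: 0xBF3EB20B5977340D.

0xBF3EB20B5977340D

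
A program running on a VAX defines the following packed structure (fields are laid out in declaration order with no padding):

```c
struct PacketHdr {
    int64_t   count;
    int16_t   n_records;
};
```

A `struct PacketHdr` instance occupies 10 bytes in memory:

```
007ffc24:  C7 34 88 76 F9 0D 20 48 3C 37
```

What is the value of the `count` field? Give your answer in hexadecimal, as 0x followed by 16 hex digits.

`count` is the first field, at byte offset 0, occupying 8 bytes.
Bytes at offsets 0..7: C7 34 88 76 F9 0D 20 48.
Little-endian: lowest address holds the least-significant byte.
Reassemble most-significant byte first: 48 20 0D F9 76 88 34 C7 → 0x48200DF9768834C7.

0x48200DF9768834C7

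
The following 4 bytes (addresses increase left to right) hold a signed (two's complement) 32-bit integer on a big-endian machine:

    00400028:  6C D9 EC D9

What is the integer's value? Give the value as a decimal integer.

1826221273

In big-endian order the high byte comes first in memory.
The bytes are already most-significant first: 0x6CD9ECD9.
0x6CD9ECD9 = 1826221273.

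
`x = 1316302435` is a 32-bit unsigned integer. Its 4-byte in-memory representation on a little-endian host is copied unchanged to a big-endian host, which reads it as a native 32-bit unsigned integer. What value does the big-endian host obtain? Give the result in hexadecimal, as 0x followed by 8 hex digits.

0x632E754E

1316302435 in 32-bit hexadecimal is 0x4E752E63.
Stored little-endian, the bytes at ascending addresses are 63 2E 75 4E.
Read back as big-endian, the last byte is least significant, giving 0x632E754E.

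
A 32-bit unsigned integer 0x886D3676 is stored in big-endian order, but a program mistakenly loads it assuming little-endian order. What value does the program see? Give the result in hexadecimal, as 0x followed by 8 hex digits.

0x76366D88

Stored big-endian, the bytes at ascending addresses are 88 6D 36 76.
Read back as little-endian, the first byte is least significant, giving 0x76366D88.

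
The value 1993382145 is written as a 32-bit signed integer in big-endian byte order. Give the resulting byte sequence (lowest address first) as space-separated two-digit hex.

76 D0 99 01

1993382145 in hexadecimal, padded to 32 bits, is 0x76D09901.
Split into bytes (most-significant first): 76 D0 99 01.
Big-endian stores the most-significant byte at the lowest address.
So the memory order matches the most-significant-first order: 76 D0 99 01.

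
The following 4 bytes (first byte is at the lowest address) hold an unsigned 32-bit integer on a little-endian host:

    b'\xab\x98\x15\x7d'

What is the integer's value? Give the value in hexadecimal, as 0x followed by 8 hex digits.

Little-endian: lowest address holds the least-significant byte.
Reassemble most-significant byte first: 7D 15 98 AB → 0x7D1598AB.

0x7D1598AB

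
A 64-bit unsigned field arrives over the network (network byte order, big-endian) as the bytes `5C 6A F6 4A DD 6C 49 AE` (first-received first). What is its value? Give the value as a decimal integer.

Big-endian stores the most-significant byte at the lowest address.
The bytes are already most-significant first: 0x5C6AF64ADD6C49AE.
0x5C6AF64ADD6C49AE = 6659405800423573934.

6659405800423573934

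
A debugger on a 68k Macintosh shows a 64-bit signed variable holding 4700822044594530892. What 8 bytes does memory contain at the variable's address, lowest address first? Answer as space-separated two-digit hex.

41 3C AC BE 58 61 EA 4C

4700822044594530892 in hexadecimal, padded to 64 bits, is 0x413CACBE5861EA4C.
Split into bytes (most-significant first): 41 3C AC BE 58 61 EA 4C.
Big-endian stores the most-significant byte at the lowest address.
So the memory order matches the most-significant-first order: 41 3C AC BE 58 61 EA 4C.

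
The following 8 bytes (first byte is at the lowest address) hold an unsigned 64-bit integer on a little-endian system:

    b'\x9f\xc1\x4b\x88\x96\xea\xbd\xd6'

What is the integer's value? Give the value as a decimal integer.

15473781826967552415

In little-endian order the low byte comes first in memory.
Reassemble most-significant byte first: D6 BD EA 96 88 4B C1 9F → 0xD6BDEA96884BC19F.
0xD6BDEA96884BC19F = 15473781826967552415.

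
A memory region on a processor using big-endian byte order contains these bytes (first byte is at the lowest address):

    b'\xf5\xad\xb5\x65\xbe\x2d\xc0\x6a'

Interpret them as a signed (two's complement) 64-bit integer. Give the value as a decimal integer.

In big-endian order the high byte comes first in memory.
The bytes are already most-significant first: 0xF5ADB565BE2DC06A.
Top bit is set, so as a signed 64-bit value this is 0xF5ADB565BE2DC06A − 2^64 = -743738914859270038.

-743738914859270038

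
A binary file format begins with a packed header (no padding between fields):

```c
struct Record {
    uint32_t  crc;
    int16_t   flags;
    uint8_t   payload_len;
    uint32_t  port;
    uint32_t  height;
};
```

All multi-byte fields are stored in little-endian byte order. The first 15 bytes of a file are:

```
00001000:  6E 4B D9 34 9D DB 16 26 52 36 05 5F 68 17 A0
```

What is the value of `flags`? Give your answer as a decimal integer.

`flags` follows `crc` (4 bytes), so it starts at byte offset 4 and occupies 2 bytes.
Bytes at offsets 4..5: 9D DB.
Little-endian: lowest address holds the least-significant byte.
Reassemble most-significant byte first: DB 9D → 0xDB9D.
Top bit is set, so as a signed 16-bit value this is 0xDB9D − 2^16 = -9315.

-9315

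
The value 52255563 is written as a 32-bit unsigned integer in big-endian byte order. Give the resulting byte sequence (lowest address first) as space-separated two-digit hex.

52255563 in hexadecimal, padded to 32 bits, is 0x031D5B4B.
Split into bytes (most-significant first): 03 1D 5B 4B.
Big-endian: lowest address holds the most-significant byte.
So the memory order matches the most-significant-first order: 03 1D 5B 4B.

03 1D 5B 4B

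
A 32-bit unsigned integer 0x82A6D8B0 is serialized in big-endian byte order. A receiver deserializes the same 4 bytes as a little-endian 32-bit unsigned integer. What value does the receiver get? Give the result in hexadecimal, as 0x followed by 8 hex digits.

Stored big-endian, the bytes at ascending addresses are 82 A6 D8 B0.
Read back as little-endian, the first byte is least significant, giving 0xB0D8A682.

0xB0D8A682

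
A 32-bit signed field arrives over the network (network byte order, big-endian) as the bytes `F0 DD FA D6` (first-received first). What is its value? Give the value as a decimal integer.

Big-endian stores the most-significant byte at the lowest address.
The bytes are already most-significant first: 0xF0DDFAD6.
Top bit is set, so as a signed 32-bit value this is 0xF0DDFAD6 − 2^32 = -253887786.

-253887786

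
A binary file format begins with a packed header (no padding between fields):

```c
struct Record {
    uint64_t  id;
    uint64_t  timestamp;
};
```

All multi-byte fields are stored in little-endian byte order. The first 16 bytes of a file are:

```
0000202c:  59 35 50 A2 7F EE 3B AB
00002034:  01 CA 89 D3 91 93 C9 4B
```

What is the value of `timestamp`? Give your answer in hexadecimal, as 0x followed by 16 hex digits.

`timestamp` follows `id` (8 bytes), so it starts at byte offset 8 and occupies 8 bytes.
Bytes at offsets 8..15: 01 CA 89 D3 91 93 C9 4B.
In little-endian order the low byte comes first in memory.
Reassemble most-significant byte first: 4B C9 93 91 D3 89 CA 01 → 0x4BC99391D389CA01.

0x4BC99391D389CA01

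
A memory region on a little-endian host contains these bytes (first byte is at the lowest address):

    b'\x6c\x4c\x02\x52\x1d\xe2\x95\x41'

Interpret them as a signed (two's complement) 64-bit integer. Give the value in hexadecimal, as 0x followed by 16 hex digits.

0x4195E21D52024C6C

In little-endian order the low byte comes first in memory.
Reassemble most-significant byte first: 41 95 E2 1D 52 02 4C 6C → 0x4195E21D52024C6C.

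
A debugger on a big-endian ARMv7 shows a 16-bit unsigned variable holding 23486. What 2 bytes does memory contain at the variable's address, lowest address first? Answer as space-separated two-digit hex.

23486 in hexadecimal, padded to 16 bits, is 0x5BBE.
Split into bytes (most-significant first): 5B BE.
In big-endian order the high byte comes first in memory.
So the memory order matches the most-significant-first order: 5B BE.

5B BE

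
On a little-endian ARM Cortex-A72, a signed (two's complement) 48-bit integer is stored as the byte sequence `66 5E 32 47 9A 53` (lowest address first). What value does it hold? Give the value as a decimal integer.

Little-endian: lowest address holds the least-significant byte.
Reassemble most-significant byte first: 53 9A 47 32 5E 66 → 0x539A47325E66.
0x539A47325E66 = 91922084552294.

91922084552294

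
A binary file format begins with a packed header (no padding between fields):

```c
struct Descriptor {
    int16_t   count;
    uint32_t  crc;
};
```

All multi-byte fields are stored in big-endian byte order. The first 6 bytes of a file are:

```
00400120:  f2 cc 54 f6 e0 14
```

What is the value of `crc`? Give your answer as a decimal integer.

1425465364

`crc` follows `count` (2 bytes), so it starts at byte offset 2 and occupies 4 bytes.
Bytes at offsets 2..5: 54 F6 E0 14.
Big-endian: lowest address holds the most-significant byte.
The bytes are already most-significant first: 0x54F6E014.
0x54F6E014 = 1425465364.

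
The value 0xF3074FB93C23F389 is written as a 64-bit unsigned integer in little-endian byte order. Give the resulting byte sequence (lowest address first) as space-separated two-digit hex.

Split into bytes (most-significant first): F3 07 4F B9 3C 23 F3 89.
In little-endian order the low byte comes first in memory.
So at ascending addresses the bytes are 89 F3 23 3C B9 4F 07 F3.

89 F3 23 3C B9 4F 07 F3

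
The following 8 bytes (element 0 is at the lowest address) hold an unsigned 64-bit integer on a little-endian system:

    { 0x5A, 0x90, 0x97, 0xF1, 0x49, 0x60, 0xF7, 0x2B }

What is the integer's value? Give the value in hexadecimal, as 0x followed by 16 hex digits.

Little-endian stores the least-significant byte at the lowest address.
Reassemble most-significant byte first: 2B F7 60 49 F1 97 90 5A → 0x2BF76049F197905A.

0x2BF76049F197905A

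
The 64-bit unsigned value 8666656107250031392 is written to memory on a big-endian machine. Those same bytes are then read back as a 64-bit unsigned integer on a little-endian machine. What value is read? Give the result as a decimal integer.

2349502175591614072

8666656107250031392 in 64-bit hexadecimal is 0x784625CFC71B9B20.
Stored big-endian, the bytes at ascending addresses are 78 46 25 CF C7 1B 9B 20.
Read back as little-endian, the first byte is least significant, giving 0x209B1BC7CF254678.
0x209B1BC7CF254678 = 2349502175591614072.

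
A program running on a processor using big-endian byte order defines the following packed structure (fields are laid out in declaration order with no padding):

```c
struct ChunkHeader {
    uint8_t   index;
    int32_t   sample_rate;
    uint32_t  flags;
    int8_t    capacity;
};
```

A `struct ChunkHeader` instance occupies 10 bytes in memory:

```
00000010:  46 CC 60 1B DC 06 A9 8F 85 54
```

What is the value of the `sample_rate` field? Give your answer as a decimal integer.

-866116644

`sample_rate` follows `index` (1 byte), so it starts at byte offset 1 and occupies 4 bytes.
Bytes at offsets 1..4: CC 60 1B DC.
In big-endian order the high byte comes first in memory.
The bytes are already most-significant first: 0xCC601BDC.
Top bit is set, so as a signed 32-bit value this is 0xCC601BDC − 2^32 = -866116644.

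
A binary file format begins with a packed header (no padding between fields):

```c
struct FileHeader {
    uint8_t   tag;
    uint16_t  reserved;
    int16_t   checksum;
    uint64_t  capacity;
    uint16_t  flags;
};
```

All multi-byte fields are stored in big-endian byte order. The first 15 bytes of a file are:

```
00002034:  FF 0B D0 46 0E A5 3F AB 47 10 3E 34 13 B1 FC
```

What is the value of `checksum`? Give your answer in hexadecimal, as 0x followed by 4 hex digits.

0x460E

`checksum` follows `tag` (1 B), `reserved` (2 B), so it starts at offset 1 + 2 = 3 and occupies 2 bytes.
Bytes at offsets 3..4: 46 0E.
Big-endian stores the most-significant byte at the lowest address.
The bytes are already most-significant first: 0x460E.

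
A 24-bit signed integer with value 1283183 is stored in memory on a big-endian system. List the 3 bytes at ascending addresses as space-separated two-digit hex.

1283183 in hexadecimal, padded to 24 bits, is 0x13946F.
Split into bytes (most-significant first): 13 94 6F.
Big-endian: lowest address holds the most-significant byte.
So the memory order matches the most-significant-first order: 13 94 6F.

13 94 6F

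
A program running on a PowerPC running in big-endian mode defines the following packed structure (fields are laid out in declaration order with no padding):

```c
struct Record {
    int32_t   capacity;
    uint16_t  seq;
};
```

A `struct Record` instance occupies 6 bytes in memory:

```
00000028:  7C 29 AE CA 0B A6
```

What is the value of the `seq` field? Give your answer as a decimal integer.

2982

`seq` follows `capacity` (4 bytes), so it starts at byte offset 4 and occupies 2 bytes.
Bytes at offsets 4..5: 0B A6.
In big-endian order the high byte comes first in memory.
The bytes are already most-significant first: 0x0BA6.
0x0BA6 = 2982.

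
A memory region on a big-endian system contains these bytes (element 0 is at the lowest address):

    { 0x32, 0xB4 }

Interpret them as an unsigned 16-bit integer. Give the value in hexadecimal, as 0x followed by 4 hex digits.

In big-endian order the high byte comes first in memory.
The bytes are already most-significant first: 0x32B4.

0x32B4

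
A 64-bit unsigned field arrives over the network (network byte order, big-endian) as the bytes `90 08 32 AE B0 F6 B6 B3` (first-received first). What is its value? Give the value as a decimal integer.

10378601067149964979

Big-endian stores the most-significant byte at the lowest address.
The bytes are already most-significant first: 0x900832AEB0F6B6B3.
0x900832AEB0F6B6B3 = 10378601067149964979.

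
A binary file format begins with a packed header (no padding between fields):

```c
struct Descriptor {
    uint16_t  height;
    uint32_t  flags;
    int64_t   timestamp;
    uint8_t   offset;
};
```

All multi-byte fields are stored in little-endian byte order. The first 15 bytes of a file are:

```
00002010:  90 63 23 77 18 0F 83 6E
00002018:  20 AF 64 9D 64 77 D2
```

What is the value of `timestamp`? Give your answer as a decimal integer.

8603174243944918659

`timestamp` follows `height` (2 B), `flags` (4 B), so it starts at offset 2 + 4 = 6 and occupies 8 bytes.
Bytes at offsets 6..13: 83 6E 20 AF 64 9D 64 77.
Little-endian: lowest address holds the least-significant byte.
Reassemble most-significant byte first: 77 64 9D 64 AF 20 6E 83 → 0x77649D64AF206E83.
0x77649D64AF206E83 = 8603174243944918659.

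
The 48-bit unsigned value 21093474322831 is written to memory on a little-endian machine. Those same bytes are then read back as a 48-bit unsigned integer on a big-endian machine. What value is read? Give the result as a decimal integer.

21093474322831 in 48-bit hexadecimal is 0x132F350B498F.
Stored little-endian, the bytes at ascending addresses are 8F 49 0B 35 2F 13.
Read back as big-endian, the last byte is least significant, giving 0x8F490B352F13.
0x8F490B352F13 = 157543883419411.

157543883419411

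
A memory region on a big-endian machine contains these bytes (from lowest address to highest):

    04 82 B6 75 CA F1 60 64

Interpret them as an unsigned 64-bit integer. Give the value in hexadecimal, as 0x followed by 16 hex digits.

In big-endian order the high byte comes first in memory.
The bytes are already most-significant first: 0x0482B675CAF16064.

0x0482B675CAF16064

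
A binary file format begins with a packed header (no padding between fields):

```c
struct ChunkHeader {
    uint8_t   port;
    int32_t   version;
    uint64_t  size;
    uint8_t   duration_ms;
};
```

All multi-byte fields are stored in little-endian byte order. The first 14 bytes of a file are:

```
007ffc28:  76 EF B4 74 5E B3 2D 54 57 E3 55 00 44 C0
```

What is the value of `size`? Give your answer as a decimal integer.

4900010829490171315

`size` follows `port` (1 B), `version` (4 B), so it starts at offset 1 + 4 = 5 and occupies 8 bytes.
Bytes at offsets 5..12: B3 2D 54 57 E3 55 00 44.
In little-endian order the low byte comes first in memory.
Reassemble most-significant byte first: 44 00 55 E3 57 54 2D B3 → 0x440055E357542DB3.
0x440055E357542DB3 = 4900010829490171315.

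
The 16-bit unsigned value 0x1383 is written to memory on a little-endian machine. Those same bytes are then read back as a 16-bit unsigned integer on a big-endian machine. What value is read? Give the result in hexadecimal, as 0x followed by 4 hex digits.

0x8313

Stored little-endian, the bytes at ascending addresses are 83 13.
Read back as big-endian, the last byte is least significant, giving 0x8313.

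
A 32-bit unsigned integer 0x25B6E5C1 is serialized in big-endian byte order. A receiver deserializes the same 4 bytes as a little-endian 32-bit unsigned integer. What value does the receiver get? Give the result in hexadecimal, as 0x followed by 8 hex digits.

0xC1E5B625

Stored big-endian, the bytes at ascending addresses are 25 B6 E5 C1.
Read back as little-endian, the first byte is least significant, giving 0xC1E5B625.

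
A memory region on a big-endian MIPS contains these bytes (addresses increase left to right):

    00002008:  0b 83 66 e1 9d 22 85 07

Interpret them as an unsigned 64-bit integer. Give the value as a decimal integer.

829619875556263175

Big-endian: lowest address holds the most-significant byte.
The bytes are already most-significant first: 0x0B8366E19D228507.
0x0B8366E19D228507 = 829619875556263175.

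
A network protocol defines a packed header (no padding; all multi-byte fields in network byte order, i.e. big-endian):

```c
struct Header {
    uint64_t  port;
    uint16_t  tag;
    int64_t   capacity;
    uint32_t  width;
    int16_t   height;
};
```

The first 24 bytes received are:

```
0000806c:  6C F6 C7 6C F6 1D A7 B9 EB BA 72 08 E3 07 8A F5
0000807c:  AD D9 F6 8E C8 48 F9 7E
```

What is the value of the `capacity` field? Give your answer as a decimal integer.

`capacity` follows `port` (8 B), `tag` (2 B), so it starts at offset 8 + 2 = 10 and occupies 8 bytes.
Bytes at offsets 10..17: 72 08 E3 07 8A F5 AD D9.
Big-endian: lowest address holds the most-significant byte.
The bytes are already most-significant first: 0x7208E3078AF5ADD9.
0x7208E3078AF5ADD9 = 8217067141673102809.

8217067141673102809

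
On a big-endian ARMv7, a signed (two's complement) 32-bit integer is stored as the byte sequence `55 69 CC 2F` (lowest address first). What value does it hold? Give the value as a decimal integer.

1432996911

Big-endian stores the most-significant byte at the lowest address.
The bytes are already most-significant first: 0x5569CC2F.
0x5569CC2F = 1432996911.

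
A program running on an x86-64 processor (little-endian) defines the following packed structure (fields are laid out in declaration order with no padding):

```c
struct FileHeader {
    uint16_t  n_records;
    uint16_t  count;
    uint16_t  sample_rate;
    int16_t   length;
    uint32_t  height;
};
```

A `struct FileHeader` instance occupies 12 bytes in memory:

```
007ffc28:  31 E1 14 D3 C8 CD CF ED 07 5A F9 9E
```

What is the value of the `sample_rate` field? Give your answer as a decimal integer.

52680

`sample_rate` follows `n_records` (2 B), `count` (2 B), so it starts at offset 2 + 2 = 4 and occupies 2 bytes.
Bytes at offsets 4..5: C8 CD.
In little-endian order the low byte comes first in memory.
Reassemble most-significant byte first: CD C8 → 0xCDC8.
0xCDC8 = 52680.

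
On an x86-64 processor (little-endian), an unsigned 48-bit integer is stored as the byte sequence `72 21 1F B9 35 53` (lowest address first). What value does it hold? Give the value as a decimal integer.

Little-endian stores the least-significant byte at the lowest address.
Reassemble most-significant byte first: 53 35 B9 1F 21 72 → 0x5335B91F2172.
0x5335B91F2172 = 91490204197234.

91490204197234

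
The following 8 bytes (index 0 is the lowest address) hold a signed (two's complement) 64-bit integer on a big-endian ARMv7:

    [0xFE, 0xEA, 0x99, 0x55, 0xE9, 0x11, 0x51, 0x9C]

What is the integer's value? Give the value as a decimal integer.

In big-endian order the high byte comes first in memory.
The bytes are already most-significant first: 0xFEEA9955E911519C.
Top bit is set, so as a signed 64-bit value this is 0xFEEA9955E911519C − 2^64 = -78081449264066148.

-78081449264066148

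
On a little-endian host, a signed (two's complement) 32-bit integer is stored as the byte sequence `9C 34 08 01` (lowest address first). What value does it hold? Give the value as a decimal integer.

In little-endian order the low byte comes first in memory.
Reassemble most-significant byte first: 01 08 34 9C → 0x0108349C.
0x0108349C = 17314972.

17314972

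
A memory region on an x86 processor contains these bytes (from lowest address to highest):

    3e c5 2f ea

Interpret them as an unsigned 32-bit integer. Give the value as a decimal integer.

3928999230

In little-endian order the low byte comes first in memory.
Reassemble most-significant byte first: EA 2F C5 3E → 0xEA2FC53E.
0xEA2FC53E = 3928999230.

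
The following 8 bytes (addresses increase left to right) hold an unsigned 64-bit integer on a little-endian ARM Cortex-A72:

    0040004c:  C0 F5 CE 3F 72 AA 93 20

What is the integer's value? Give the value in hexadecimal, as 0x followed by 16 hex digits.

Little-endian stores the least-significant byte at the lowest address.
Reassemble most-significant byte first: 20 93 AA 72 3F CE F5 C0 → 0x2093AA723FCEF5C0.

0x2093AA723FCEF5C0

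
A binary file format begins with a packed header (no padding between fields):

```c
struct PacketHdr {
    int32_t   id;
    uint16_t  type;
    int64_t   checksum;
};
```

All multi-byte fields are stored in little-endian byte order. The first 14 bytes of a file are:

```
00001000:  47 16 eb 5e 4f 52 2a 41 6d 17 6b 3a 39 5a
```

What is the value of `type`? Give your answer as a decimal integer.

21071

`type` follows `id` (4 bytes), so it starts at byte offset 4 and occupies 2 bytes.
Bytes at offsets 4..5: 4F 52.
Little-endian stores the least-significant byte at the lowest address.
Reassemble most-significant byte first: 52 4F → 0x524F.
0x524F = 21071.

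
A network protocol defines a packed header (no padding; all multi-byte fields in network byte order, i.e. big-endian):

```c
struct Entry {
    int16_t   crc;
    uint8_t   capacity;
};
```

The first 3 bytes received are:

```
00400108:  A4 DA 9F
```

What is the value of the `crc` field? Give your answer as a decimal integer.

`crc` is the first field, at byte offset 0, occupying 2 bytes.
Bytes at offsets 0..1: A4 DA.
In big-endian order the high byte comes first in memory.
The bytes are already most-significant first: 0xA4DA.
Top bit is set, so as a signed 16-bit value this is 0xA4DA − 2^16 = -23334.

-23334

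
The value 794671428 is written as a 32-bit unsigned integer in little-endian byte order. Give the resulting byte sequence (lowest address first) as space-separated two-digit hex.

44 B9 5D 2F

794671428 in hexadecimal, padded to 32 bits, is 0x2F5DB944.
Split into bytes (most-significant first): 2F 5D B9 44.
In little-endian order the low byte comes first in memory.
So at ascending addresses the bytes are 44 B9 5D 2F.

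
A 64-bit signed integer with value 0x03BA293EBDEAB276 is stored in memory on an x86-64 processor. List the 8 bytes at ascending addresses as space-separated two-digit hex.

Split into bytes (most-significant first): 03 BA 29 3E BD EA B2 76.
In little-endian order the low byte comes first in memory.
So at ascending addresses the bytes are 76 B2 EA BD 3E 29 BA 03.

76 B2 EA BD 3E 29 BA 03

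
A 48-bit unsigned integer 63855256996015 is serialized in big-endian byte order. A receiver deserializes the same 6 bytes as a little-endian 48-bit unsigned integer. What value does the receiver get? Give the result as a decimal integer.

63855256996015 in 48-bit hexadecimal is 0x3A1375E908AF.
Stored big-endian, the bytes at ascending addresses are 3A 13 75 E9 08 AF.
Read back as little-endian, the first byte is least significant, giving 0xAF08E975133A.
0xAF08E975133A = 192452811363130.

192452811363130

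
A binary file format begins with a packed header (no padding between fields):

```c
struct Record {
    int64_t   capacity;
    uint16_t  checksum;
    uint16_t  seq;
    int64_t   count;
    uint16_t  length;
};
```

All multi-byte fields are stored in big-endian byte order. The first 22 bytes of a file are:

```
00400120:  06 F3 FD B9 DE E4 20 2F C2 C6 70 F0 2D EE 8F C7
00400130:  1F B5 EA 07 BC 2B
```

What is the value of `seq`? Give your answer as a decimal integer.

`seq` follows `capacity` (8 B), `checksum` (2 B), so it starts at offset 8 + 2 = 10 and occupies 2 bytes.
Bytes at offsets 10..11: 70 F0.
Big-endian stores the most-significant byte at the lowest address.
The bytes are already most-significant first: 0x70F0.
0x70F0 = 28912.

28912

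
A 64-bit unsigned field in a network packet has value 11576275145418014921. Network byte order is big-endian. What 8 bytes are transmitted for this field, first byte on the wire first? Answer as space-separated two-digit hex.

11576275145418014921 in hexadecimal, padded to 64 bits, is 0xA0A730E938D300C9.
Split into bytes (most-significant first): A0 A7 30 E9 38 D3 00 C9.
Big-endian stores the most-significant byte at the lowest address.
So the memory order matches the most-significant-first order: A0 A7 30 E9 38 D3 00 C9.

A0 A7 30 E9 38 D3 00 C9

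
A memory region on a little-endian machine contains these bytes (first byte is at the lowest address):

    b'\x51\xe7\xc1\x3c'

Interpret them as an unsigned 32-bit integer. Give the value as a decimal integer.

In little-endian order the low byte comes first in memory.
Reassemble most-significant byte first: 3C C1 E7 51 → 0x3CC1E751.
0x3CC1E751 = 1019340625.

1019340625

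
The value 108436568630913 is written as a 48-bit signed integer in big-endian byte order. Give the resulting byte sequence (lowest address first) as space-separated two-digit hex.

62 9F 5B 27 66 81

108436568630913 in hexadecimal, padded to 48 bits, is 0x629F5B276681.
Split into bytes (most-significant first): 62 9F 5B 27 66 81.
Big-endian: lowest address holds the most-significant byte.
So the memory order matches the most-significant-first order: 62 9F 5B 27 66 81.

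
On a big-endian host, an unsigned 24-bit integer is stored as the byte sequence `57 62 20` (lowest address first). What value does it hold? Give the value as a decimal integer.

In big-endian order the high byte comes first in memory.
The bytes are already most-significant first: 0x576220.
0x576220 = 5726752.

5726752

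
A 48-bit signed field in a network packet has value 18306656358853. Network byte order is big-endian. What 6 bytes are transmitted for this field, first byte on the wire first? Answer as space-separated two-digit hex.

18306656358853 in hexadecimal, padded to 48 bits, is 0x10A659BFD1C5.
Split into bytes (most-significant first): 10 A6 59 BF D1 C5.
Big-endian: lowest address holds the most-significant byte.
So the memory order matches the most-significant-first order: 10 A6 59 BF D1 C5.

10 A6 59 BF D1 C5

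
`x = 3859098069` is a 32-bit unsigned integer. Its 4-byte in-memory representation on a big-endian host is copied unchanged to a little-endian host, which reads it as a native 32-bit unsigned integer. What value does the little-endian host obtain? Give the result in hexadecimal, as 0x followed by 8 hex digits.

0xD52905E6

3859098069 in 32-bit hexadecimal is 0xE60529D5.
Stored big-endian, the bytes at ascending addresses are E6 05 29 D5.
Read back as little-endian, the first byte is least significant, giving 0xD52905E6.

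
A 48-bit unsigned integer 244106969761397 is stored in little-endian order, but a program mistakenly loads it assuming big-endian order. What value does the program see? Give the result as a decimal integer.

128944457450462

244106969761397 in 48-bit hexadecimal is 0xDE0395384675.
Stored little-endian, the bytes at ascending addresses are 75 46 38 95 03 DE.
Read back as big-endian, the last byte is least significant, giving 0x7546389503DE.
0x7546389503DE = 128944457450462.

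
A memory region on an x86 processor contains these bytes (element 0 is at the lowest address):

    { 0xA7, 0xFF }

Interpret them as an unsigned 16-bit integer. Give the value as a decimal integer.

Little-endian: lowest address holds the least-significant byte.
Reassemble most-significant byte first: FF A7 → 0xFFA7.
0xFFA7 = 65447.

65447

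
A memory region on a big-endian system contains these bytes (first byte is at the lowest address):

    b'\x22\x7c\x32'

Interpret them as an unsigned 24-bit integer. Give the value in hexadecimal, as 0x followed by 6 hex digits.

0x227C32

In big-endian order the high byte comes first in memory.
The bytes are already most-significant first: 0x227C32.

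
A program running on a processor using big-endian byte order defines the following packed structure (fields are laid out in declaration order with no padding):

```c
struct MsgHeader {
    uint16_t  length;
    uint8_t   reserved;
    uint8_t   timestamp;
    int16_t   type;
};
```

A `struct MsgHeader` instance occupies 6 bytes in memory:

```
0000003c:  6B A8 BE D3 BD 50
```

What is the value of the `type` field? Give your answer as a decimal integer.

`type` follows `length` (2 B), `reserved` (1 B), `timestamp` (1 B), so it starts at offset 2 + 1 + 1 = 4 and occupies 2 bytes.
Bytes at offsets 4..5: BD 50.
Big-endian: lowest address holds the most-significant byte.
The bytes are already most-significant first: 0xBD50.
Top bit is set, so as a signed 16-bit value this is 0xBD50 − 2^16 = -17072.

-17072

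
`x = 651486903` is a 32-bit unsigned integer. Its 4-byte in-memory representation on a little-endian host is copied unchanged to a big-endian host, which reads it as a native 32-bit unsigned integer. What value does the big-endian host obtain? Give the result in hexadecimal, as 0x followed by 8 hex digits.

0xB7E6D426

651486903 in 32-bit hexadecimal is 0x26D4E6B7.
Stored little-endian, the bytes at ascending addresses are B7 E6 D4 26.
Read back as big-endian, the last byte is least significant, giving 0xB7E6D426.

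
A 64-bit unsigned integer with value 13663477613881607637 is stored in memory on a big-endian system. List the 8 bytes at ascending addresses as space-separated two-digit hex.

13663477613881607637 in hexadecimal, padded to 64 bits, is 0xBD9E6C7F63EA45D5.
Split into bytes (most-significant first): BD 9E 6C 7F 63 EA 45 D5.
Big-endian stores the most-significant byte at the lowest address.
So the memory order matches the most-significant-first order: BD 9E 6C 7F 63 EA 45 D5.

BD 9E 6C 7F 63 EA 45 D5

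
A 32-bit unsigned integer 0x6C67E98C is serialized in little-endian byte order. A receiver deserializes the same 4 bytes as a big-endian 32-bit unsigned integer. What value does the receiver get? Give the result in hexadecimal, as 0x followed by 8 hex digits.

Stored little-endian, the bytes at ascending addresses are 8C E9 67 6C.
Read back as big-endian, the last byte is least significant, giving 0x8CE9676C.

0x8CE9676C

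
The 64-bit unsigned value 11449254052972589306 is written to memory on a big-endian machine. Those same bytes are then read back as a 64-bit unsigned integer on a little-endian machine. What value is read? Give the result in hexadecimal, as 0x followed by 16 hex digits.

11449254052972589306 in 64-bit hexadecimal is 0x9EE3EBE682A1F0FA.
Stored big-endian, the bytes at ascending addresses are 9E E3 EB E6 82 A1 F0 FA.
Read back as little-endian, the first byte is least significant, giving 0xFAF0A182E6EBE39E.

0xFAF0A182E6EBE39E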